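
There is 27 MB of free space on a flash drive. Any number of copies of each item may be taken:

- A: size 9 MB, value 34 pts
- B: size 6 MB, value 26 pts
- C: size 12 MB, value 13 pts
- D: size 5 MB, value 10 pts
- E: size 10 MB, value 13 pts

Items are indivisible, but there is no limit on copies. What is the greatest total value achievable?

Best value-per-unit is B at 26/6; filling with it alone gives 4×26 = 104.
Optimal mix: 1×A + 3×B → size 27, value 112.

112 pts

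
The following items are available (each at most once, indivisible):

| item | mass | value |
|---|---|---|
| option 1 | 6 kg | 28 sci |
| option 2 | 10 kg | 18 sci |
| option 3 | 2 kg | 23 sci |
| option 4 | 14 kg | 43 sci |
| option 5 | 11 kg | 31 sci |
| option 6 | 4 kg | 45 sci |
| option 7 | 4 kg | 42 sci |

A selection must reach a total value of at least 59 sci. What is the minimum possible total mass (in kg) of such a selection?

Subsets with value ≥ 59, sorted by total mass:
- option 3+option 6: mass 6, value 68
- option 3+option 7: mass 6, value 65
- option 6+option 7: mass 8, value 87
Minimum mass: 6 kg.

6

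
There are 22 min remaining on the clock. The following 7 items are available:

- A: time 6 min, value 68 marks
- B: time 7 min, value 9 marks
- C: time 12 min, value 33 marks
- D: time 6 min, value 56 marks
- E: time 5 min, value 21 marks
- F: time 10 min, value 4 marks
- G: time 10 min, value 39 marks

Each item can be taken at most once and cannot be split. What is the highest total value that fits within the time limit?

163 marks

This is a 0/1 knapsack; check combinations near the capacity.
- A+D+G: time 6+6+10=22, value 68+56+39=163
- A+D+E: time 6+6+5=17, value 68+56+21=145
- A+B+D: time 6+7+6=19, value 68+9+56=133
- A+E+G: time 6+5+10=21, value 68+21+39=128
- A+D+F: time 6+6+10=22, value 68+56+4=128
Best: 163 marks.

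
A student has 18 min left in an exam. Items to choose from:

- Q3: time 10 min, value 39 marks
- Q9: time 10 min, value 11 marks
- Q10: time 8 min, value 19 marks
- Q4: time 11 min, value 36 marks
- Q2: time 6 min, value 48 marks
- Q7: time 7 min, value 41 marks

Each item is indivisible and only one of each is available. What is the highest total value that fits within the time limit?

89 marks

Check high-value combinations within 18 min:
- Q2+Q7: time 6+7=13, value 48+41=89
- Q3+Q2: time 10+6=16, value 39+48=87
- Q4+Q2: time 11+6=17, value 36+48=84
Best: 89 marks.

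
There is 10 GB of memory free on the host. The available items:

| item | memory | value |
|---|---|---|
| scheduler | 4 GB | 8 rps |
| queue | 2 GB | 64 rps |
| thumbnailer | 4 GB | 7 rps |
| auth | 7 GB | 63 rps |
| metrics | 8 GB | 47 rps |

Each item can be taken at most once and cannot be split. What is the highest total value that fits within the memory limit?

Check high-value combinations within 10 GB:
- queue+auth: memory 2+7=9, value 64+63=127
- queue+metrics: memory 2+8=10, value 64+47=111
- scheduler+queue+thumbnailer: memory 4+2+4=10, value 8+64+7=79
- scheduler+queue: memory 4+2=6, value 8+64=72
Best: 127 rps.

127 rps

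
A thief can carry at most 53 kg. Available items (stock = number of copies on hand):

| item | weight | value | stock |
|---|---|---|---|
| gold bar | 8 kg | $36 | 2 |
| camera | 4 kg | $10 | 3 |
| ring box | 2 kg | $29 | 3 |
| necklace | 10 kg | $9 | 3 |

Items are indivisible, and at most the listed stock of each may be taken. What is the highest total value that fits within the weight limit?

Top feasible selections:
- 2×gold bar + 3×camera + 3×ring box + 1×necklace: weight 44, value 198
- 2×gold bar + 2×camera + 3×ring box + 2×necklace: weight 50, value 197
Best: $198.

$198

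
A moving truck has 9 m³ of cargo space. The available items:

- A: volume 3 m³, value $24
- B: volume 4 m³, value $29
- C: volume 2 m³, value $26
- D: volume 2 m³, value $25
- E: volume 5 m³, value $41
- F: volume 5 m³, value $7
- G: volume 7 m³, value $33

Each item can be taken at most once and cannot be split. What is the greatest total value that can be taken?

$92

Check high-value combinations within 9 m³:
- C+D+E: volume 2+2+5=9, value 26+25+41=92
- B+C+D: volume 4+2+2=8, value 29+26+25=80
- A+B+C: volume 3+4+2=9, value 24+29+26=79
- A+B+D: volume 3+4+2=9, value 24+29+25=78
- A+C+D: volume 3+2+2=7, value 24+26+25=75
Best: $92.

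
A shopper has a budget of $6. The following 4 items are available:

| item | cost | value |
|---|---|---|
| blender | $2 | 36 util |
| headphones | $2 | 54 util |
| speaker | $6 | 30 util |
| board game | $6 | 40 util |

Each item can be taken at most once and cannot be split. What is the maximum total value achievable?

90 util

This is a 0/1 knapsack; check combinations near the capacity.
- blender+headphones: cost 2+2=4, value 36+54=90
- headphones: cost 2, value 54
- board game: cost 6, value 40
Best: 90 util.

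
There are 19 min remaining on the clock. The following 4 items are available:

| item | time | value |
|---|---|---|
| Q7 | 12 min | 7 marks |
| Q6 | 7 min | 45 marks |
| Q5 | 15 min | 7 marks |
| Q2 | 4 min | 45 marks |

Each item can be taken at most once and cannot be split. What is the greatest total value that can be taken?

90 marks

Check high-value combinations within 19 min:
- Q6+Q2: time 7+4=11, value 45+45=90
- Q7+Q2: time 12+4=16, value 7+45=52
- Q7+Q6: time 12+7=19, value 7+45=52
- Q5+Q2: time 15+4=19, value 7+45=52
- Q2: time 4, value 45
Best: 90 marks.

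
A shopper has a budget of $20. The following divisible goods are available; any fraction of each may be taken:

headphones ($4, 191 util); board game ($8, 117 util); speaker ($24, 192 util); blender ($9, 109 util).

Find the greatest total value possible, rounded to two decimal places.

404.89

Take in order of value per unit:
- headphones (191/4 per unit): all 4 → value 191, running total 191.00
- board game (117/8 per unit): all 8 → value 117, running total 308.00
- blender (109/9 per unit): 8 of 9 → value 8×109/9 = 96.8889, running total 404.89
Total 404.89.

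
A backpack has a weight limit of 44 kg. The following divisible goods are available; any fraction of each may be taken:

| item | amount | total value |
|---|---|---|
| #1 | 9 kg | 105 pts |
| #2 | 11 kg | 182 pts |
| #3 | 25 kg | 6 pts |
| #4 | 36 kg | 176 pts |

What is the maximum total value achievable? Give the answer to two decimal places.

Take in order of value per unit:
- #2 (182/11 per unit): all 11 → value 182, running total 182.00
- #1 (105/9 per unit): all 9 → value 105, running total 287.00
- #4 (176/36 per unit): 24 of 36 → value 24×176/36 = 117.3333, running total 404.33
Total 404.33.

404.33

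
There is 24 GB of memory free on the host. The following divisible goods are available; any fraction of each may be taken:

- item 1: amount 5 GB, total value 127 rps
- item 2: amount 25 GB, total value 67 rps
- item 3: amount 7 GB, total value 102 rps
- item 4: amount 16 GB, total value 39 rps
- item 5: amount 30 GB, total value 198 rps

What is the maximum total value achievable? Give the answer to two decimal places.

308.20

Take in order of value per unit:
- item 1 (127/5 per unit): all 5 → value 127, running total 127.00
- item 3 (102/7 per unit): all 7 → value 102, running total 229.00
- item 5 (198/30 per unit): 12 of 30 → value 12×198/30 = 79.2000, running total 308.20
Total 308.20.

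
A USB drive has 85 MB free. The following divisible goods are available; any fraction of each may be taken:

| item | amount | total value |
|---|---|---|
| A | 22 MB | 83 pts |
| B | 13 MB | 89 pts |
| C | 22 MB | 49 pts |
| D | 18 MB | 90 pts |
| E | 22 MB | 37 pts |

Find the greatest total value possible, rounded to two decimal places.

327.82

Take in order of value per unit:
- B (89/13 per unit): all 13 → value 89, running total 89.00
- D (90/18 per unit): all 18 → value 90, running total 179.00
- A (83/22 per unit): all 22 → value 83, running total 262.00
- C (49/22 per unit): all 22 → value 49, running total 311.00
- E (37/22 per unit): 10 of 22 → value 10×37/22 = 16.8182, running total 327.82
Total 327.82.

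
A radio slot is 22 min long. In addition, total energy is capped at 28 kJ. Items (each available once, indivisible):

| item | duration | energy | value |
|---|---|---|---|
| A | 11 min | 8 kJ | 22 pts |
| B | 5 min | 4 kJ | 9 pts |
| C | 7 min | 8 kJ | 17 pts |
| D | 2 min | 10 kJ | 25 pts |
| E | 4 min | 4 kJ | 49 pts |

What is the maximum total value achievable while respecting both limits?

Feasible sets respecting both limits:
- A+B+D+E: duration 22, energy 26, value 105
- B+C+D+E: duration 18, energy 26, value 100
- A+D+E: duration 17, energy 22, value 96
Best: 105 pts.

105 pts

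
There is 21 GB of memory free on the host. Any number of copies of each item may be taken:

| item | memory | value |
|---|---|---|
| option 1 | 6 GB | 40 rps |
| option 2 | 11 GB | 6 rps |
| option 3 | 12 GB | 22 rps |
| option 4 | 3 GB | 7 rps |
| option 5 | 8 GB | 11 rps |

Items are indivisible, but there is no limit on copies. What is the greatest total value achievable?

127 rps

Best value-per-unit is option 1 at 40/6; filling with it alone gives 3×40 = 120.
Optimal mix: 3×option 1 + 1×option 4 → memory 21, value 127.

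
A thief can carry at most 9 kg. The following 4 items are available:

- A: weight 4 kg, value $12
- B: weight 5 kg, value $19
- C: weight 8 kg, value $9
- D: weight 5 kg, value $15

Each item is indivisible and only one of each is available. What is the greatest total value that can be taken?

Check high-value combinations within 9 kg:
- A+B: weight 4+5=9, value 12+19=31
- A+D: weight 4+5=9, value 12+15=27
- B: weight 5, value 19
Best: $31.

$31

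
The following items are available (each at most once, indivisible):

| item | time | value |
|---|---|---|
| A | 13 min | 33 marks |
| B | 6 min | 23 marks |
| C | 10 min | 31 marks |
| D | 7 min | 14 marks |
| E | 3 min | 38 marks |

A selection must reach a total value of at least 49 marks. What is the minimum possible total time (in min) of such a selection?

9

Subsets with value ≥ 49, sorted by total time:
- B+E: time 9, value 61
- D+E: time 10, value 52
Minimum time: 9 min.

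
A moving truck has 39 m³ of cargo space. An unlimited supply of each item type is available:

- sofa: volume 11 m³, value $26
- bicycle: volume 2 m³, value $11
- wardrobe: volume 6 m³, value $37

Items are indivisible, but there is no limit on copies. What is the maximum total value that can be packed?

Best value-per-unit is wardrobe at 37/6; filling with it alone gives 6×37 = 222.
Optimal mix: 1×bicycle + 6×wardrobe → volume 38, value 233.

$233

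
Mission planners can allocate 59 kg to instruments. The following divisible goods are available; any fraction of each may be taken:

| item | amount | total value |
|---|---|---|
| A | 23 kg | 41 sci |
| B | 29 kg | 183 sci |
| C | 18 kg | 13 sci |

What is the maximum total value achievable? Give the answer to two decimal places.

229.06

Take in order of value per unit:
- B (183/29 per unit): all 29 → value 183, running total 183.00
- A (41/23 per unit): all 23 → value 41, running total 224.00
- C (13/18 per unit): 7 of 18 → value 7×13/18 = 5.0556, running total 229.06
Total 229.06.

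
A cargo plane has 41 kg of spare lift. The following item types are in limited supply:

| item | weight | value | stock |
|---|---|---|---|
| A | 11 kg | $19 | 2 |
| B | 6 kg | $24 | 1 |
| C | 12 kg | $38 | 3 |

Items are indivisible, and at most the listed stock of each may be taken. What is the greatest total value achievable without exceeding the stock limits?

$119

Top feasible selections:
- 1×A + 1×B + 2×C: weight 41, value 119
- 3×C: weight 36, value 114
- 1×B + 2×C: weight 30, value 100
Best: $119.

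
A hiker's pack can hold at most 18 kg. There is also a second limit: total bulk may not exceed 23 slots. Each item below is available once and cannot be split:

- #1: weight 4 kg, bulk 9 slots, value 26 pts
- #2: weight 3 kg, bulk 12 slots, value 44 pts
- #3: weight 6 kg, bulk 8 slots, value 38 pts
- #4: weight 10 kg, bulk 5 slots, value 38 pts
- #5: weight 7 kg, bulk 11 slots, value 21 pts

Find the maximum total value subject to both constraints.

82 pts

Feasible sets respecting both limits:
- #2+#3: weight 9, bulk 20, value 82
- #2+#4: weight 13, bulk 17, value 82
- #3+#4: weight 16, bulk 13, value 76
- #1+#2: weight 7, bulk 21, value 70
Best: 82 pts.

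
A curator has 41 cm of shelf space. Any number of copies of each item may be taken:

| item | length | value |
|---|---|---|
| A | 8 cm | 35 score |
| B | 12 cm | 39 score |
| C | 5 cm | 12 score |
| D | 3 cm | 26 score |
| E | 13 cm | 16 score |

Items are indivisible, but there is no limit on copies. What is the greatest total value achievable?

338 score

Best value-per-unit is D at 26/3, and filling with it alone uses length 13×3=39. No mix of the others beats 13×26 = 338.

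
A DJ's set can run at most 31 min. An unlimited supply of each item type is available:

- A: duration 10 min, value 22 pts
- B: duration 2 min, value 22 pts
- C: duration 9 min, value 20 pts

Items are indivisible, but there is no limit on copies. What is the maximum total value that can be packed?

330 pts

Best value-per-unit is B at 22/2, and filling with it alone uses duration 15×2=30. No mix of the others beats 15×22 = 330.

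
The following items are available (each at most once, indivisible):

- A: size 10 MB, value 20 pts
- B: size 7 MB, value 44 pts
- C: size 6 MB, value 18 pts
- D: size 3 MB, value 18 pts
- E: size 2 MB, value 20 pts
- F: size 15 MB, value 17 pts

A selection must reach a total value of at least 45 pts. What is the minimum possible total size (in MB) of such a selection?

Subsets with value ≥ 45, sorted by total size:
- B+E: size 9, value 64
- B+D: size 10, value 62
Minimum size: 9 MB.

9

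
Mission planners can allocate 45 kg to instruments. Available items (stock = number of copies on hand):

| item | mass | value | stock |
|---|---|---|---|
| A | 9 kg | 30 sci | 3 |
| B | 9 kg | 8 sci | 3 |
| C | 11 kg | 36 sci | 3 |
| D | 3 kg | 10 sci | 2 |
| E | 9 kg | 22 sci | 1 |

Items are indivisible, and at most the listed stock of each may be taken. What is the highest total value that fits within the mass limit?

148 sci

Top feasible selections:
- 1×A + 3×C + 1×D: mass 45, value 148
- 3×A + 1×C + 2×D: mass 44, value 146
Best: 148 sci.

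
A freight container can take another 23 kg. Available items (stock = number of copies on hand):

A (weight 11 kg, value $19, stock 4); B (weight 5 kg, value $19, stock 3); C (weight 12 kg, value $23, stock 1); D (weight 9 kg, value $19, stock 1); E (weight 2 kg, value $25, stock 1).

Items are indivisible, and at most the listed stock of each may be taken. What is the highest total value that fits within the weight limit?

Top feasible selections:
- 3×B + 1×E: weight 17, value 82
- 2×B + 1×D + 1×E: weight 21, value 82
- 1×A + 2×B + 1×E: weight 23, value 82
Best: $82.

$82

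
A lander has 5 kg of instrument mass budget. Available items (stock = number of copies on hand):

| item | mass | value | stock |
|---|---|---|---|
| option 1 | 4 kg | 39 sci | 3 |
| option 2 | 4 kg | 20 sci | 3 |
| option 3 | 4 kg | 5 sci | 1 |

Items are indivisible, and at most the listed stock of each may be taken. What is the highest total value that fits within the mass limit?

Best selections within mass 5 and stock limits:
- 1×option 1: mass 4, value 39
- 1×option 2: mass 4, value 20
- 1×option 3: mass 4, value 5
Best: 39 sci.

39 sci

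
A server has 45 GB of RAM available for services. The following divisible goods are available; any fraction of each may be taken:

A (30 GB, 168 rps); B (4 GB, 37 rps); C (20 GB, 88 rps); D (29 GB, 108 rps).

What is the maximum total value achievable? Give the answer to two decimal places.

Take in order of value per unit:
- B (37/4 per unit): all 4 → value 37, running total 37.00
- A (168/30 per unit): all 30 → value 168, running total 205.00
- C (88/20 per unit): 11 of 20 → value 11×88/20 = 48.4000, running total 253.40
Total 253.40.

253.40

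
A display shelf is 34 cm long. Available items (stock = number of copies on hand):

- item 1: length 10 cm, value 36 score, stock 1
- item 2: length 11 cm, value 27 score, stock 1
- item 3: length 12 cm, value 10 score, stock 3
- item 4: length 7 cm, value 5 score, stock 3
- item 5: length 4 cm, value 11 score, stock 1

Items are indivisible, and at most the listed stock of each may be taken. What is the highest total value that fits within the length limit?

79 score

Best selections within length 34 and stock limits:
- 1×item 1 + 1×item 2 + 1×item 4 + 1×item 5: length 32, value 79
- 1×item 1 + 1×item 2 + 1×item 5: length 25, value 74
Best: 79 score.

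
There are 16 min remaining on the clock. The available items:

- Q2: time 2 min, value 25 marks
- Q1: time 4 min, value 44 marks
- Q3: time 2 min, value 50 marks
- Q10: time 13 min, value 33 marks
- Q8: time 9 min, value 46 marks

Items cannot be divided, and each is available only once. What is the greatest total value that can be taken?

This is a 0/1 knapsack; check combinations near the capacity.
- Q1+Q3+Q8: time 4+2+9=15, value 44+50+46=140
- Q2+Q3+Q8: time 2+2+9=13, value 25+50+46=121
- Q2+Q1+Q3: time 2+4+2=8, value 25+44+50=119
- Q2+Q1+Q8: time 2+4+9=15, value 25+44+46=115
Best: 140 marks.

140 marks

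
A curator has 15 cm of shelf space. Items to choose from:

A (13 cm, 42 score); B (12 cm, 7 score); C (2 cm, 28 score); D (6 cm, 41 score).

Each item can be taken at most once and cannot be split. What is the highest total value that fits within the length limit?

70 score

Check high-value combinations within 15 cm:
- A+C: length 13+2=15, value 42+28=70
- C+D: length 2+6=8, value 28+41=69
- A: length 13, value 42
- D: length 6, value 41
- B+C: length 12+2=14, value 7+28=35
Best: 70 score.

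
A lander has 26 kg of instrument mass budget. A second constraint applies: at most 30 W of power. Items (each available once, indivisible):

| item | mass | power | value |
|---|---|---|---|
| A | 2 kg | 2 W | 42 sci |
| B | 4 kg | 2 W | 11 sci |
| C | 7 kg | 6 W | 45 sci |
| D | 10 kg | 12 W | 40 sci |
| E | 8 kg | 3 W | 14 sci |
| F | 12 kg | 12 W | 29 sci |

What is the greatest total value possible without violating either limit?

138 sci

Feasible sets respecting both limits:
- A+B+C+D: mass 23, power 22, value 138
- A+C+D: mass 19, power 20, value 127
- A+B+C+F: mass 25, power 22, value 127
- A+C+F: mass 21, power 20, value 116
Best: 138 sci.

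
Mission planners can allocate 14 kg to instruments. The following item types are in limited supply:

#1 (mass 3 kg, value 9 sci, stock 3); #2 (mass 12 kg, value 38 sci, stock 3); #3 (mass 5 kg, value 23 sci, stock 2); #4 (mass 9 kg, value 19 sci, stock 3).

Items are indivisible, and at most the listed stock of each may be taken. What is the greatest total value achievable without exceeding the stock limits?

55 sci

Top feasible selections:
- 1×#1 + 2×#3: mass 13, value 55
- 3×#1 + 1×#3: mass 14, value 50
- 2×#3: mass 10, value 46
- 1×#3 + 1×#4: mass 14, value 42
Best: 55 sci.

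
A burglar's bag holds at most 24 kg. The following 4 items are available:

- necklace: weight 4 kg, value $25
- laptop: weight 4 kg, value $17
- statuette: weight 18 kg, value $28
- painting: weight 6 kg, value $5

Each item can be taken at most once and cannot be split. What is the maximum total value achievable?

$53

Check high-value combinations within 24 kg:
- necklace+statuette: weight 4+18=22, value 25+28=53
- necklace+laptop+painting: weight 4+4+6=14, value 25+17+5=47
- laptop+statuette: weight 4+18=22, value 17+28=45
- necklace+laptop: weight 4+4=8, value 25+17=42
- statuette+painting: weight 18+6=24, value 28+5=33
Best: $53.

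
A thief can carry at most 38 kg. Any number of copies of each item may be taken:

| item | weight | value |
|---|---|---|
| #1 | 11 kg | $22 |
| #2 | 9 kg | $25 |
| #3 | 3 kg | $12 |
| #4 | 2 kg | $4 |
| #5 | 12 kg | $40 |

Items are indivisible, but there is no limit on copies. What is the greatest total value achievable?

Best value-per-unit is #3 at 12/3; filling with it alone gives 12×12 = 144.
Optimal mix: 12×#3 + 1×#4 → weight 38, value 148.

$148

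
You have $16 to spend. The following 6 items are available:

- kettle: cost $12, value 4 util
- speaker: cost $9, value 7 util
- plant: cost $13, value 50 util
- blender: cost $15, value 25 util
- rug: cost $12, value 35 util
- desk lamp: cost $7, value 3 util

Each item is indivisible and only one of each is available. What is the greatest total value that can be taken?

50 util

Check high-value combinations within $16:
- plant: cost 13, value 50
- rug: cost 12, value 35
- blender: cost 15, value 25
- speaker+desk lamp: cost 9+7=16, value 7+3=10
- speaker: cost 9, value 7
Best: 50 util.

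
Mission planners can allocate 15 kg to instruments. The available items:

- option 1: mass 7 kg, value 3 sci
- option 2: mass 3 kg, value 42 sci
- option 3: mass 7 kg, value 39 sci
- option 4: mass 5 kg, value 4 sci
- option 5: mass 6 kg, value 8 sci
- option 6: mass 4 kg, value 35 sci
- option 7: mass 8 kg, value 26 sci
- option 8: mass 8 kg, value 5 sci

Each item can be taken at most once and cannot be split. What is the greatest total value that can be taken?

Check high-value combinations within 15 kg:
- option 2+option 3+option 6: mass 3+7+4=14, value 42+39+35=116
- option 2+option 6+option 7: mass 3+4+8=15, value 42+35+26=103
- option 2+option 5+option 6: mass 3+6+4=13, value 42+8+35=85
- option 2+option 3+option 4: mass 3+7+5=15, value 42+39+4=85
- option 2+option 6+option 8: mass 3+4+8=15, value 42+35+5=82
Best: 116 sci.

116 sci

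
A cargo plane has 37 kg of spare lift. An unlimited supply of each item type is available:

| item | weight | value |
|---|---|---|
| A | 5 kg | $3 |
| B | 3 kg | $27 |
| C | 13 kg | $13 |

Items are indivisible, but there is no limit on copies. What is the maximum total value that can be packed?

Best value-per-unit is B at 27/3, and filling with it alone uses weight 12×3=36. No mix of the others beats 12×27 = 324.

$324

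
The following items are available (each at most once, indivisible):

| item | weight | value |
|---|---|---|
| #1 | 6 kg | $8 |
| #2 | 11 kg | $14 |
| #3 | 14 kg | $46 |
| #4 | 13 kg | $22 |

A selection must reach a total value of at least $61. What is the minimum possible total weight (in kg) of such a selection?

27

Subsets with value ≥ 61, sorted by total weight:
- #3+#4: weight 27, value 68
- #1+#2+#3: weight 31, value 68
Minimum weight: 27 kg.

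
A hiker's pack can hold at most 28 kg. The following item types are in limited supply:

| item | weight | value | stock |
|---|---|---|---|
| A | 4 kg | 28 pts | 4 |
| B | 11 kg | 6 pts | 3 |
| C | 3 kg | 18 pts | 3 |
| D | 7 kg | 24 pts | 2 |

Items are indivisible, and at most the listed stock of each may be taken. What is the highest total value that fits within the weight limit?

Best selections within weight 28 and stock limits:
- 4×A + 3×C: weight 25, value 166
- 3×A + 3×C + 1×D: weight 28, value 162
- 4×A + 1×C + 1×D: weight 26, value 154
- 4×A + 2×C: weight 22, value 148
Best: 166 pts.

166 pts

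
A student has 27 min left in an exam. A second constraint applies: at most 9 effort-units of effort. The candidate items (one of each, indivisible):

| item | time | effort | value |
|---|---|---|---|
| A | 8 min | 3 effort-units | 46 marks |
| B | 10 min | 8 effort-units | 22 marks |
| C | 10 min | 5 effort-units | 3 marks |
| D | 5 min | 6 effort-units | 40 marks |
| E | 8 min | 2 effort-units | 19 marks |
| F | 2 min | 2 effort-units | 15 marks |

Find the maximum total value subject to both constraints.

86 marks

Feasible sets respecting both limits:
- A+D: time 13, effort 9, value 86
- A+E+F: time 18, effort 7, value 80
- A+E: time 16, effort 5, value 65
- A+F: time 10, effort 5, value 61
Best: 86 marks.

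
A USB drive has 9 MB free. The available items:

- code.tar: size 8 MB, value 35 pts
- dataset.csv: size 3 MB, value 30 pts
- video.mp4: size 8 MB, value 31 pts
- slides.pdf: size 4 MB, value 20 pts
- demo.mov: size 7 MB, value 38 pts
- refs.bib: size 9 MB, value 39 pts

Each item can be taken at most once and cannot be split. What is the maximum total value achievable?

Check high-value combinations within 9 MB:
- dataset.csv+slides.pdf: size 3+4=7, value 30+20=50
- refs.bib: size 9, value 39
- demo.mov: size 7, value 38
- code.tar: size 8, value 35
- video.mp4: size 8, value 31
Best: 50 pts.

50 pts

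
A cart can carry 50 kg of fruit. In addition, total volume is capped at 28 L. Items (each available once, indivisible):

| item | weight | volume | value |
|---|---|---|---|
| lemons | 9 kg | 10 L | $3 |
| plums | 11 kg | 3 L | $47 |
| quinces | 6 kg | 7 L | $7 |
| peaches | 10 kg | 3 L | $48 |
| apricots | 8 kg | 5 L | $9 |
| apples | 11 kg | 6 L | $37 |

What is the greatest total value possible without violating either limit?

Feasible sets respecting both limits:
- plums+quinces+peaches+apricots+apples: weight 46, volume 24, value 148
- lemons+plums+peaches+apricots+apples: weight 49, volume 27, value 144
- plums+peaches+apricots+apples: weight 40, volume 17, value 141
- plums+quinces+peaches+apples: weight 38, volume 19, value 139
Best: $148.

$148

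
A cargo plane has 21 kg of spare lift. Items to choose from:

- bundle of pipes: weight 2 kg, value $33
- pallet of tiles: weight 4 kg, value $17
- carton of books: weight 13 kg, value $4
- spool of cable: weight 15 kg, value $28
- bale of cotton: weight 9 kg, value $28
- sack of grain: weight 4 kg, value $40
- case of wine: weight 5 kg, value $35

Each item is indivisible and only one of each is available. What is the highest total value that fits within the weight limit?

Check high-value combinations within 21 kg:
- bundle of pipes+bale of cotton+sack of grain+case of wine: weight 2+9+4+5=20, value 33+28+40+35=136
- bundle of pipes+pallet of tiles+sack of grain+case of wine: weight 2+4+4+5=15, value 33+17+40+35=125
- bundle of pipes+pallet of tiles+bale of cotton+sack of grain: weight 2+4+9+4=19, value 33+17+28+40=118
Best: $136.

$136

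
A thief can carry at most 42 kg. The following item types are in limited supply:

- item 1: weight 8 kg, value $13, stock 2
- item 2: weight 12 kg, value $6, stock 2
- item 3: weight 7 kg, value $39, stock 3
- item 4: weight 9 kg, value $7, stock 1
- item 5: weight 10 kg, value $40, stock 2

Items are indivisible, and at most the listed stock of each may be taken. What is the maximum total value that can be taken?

Top feasible selections:
- 3×item 3 + 2×item 5: weight 41, value 197
- 1×item 1 + 2×item 3 + 2×item 5: weight 42, value 171
- 1×item 1 + 3×item 3 + 1×item 5: weight 39, value 170
- 3×item 3 + 1×item 4 + 1×item 5: weight 40, value 164
Best: $197.

$197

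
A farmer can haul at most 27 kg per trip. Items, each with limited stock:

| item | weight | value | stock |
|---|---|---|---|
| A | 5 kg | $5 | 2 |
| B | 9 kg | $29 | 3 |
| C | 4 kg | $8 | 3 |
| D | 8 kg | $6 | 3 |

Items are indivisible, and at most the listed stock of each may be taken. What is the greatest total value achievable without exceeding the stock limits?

Best selections within weight 27 and stock limits:
- 3×B: weight 27, value 87
- 2×B + 2×C: weight 26, value 74
- 1×A + 2×B + 1×C: weight 27, value 71
Best: $87.

$87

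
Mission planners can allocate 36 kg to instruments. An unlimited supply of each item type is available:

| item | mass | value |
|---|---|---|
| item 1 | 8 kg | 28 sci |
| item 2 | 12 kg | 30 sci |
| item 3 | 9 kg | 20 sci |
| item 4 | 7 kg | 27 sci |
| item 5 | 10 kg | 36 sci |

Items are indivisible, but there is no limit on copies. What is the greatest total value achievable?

136 sci

Best value-per-unit is item 4 at 27/7; filling with it alone gives 5×27 = 135.
Optimal mix: 1×item 1 + 4×item 4 → mass 36, value 136.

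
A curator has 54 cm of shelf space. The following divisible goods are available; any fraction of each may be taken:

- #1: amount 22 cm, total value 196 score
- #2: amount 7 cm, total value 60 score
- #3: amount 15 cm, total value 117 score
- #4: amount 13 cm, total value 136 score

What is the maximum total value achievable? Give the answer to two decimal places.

Take in order of value per unit:
- #4 (136/13 per unit): all 13 → value 136, running total 136.00
- #1 (196/22 per unit): all 22 → value 196, running total 332.00
- #2 (60/7 per unit): all 7 → value 60, running total 392.00
- #3 (117/15 per unit): 12 of 15 → value 12×117/15 = 93.6000, running total 485.60
Total 485.60.

485.60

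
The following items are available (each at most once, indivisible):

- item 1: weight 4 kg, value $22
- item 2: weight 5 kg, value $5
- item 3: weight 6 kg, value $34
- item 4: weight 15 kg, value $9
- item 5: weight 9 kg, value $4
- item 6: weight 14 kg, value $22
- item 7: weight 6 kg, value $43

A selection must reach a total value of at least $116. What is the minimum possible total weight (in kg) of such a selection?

30

Subsets with value ≥ 116, sorted by total weight:
- item 1+item 3+item 6+item 7: weight 30, value 121
- item 1+item 2+item 3+item 6+item 7: weight 35, value 126
- item 1+item 3+item 5+item 6+item 7: weight 39, value 125
Minimum weight: 30 kg.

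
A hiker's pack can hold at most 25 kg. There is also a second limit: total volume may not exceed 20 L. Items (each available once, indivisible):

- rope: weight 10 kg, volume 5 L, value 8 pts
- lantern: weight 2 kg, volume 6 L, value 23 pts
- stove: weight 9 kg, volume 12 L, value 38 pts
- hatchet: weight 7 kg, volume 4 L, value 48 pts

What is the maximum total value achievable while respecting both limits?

86 pts

Feasible sets respecting both limits:
- stove+hatchet: weight 16, volume 16, value 86
- rope+lantern+hatchet: weight 19, volume 15, value 79
- lantern+hatchet: weight 9, volume 10, value 71
Best: 86 pts.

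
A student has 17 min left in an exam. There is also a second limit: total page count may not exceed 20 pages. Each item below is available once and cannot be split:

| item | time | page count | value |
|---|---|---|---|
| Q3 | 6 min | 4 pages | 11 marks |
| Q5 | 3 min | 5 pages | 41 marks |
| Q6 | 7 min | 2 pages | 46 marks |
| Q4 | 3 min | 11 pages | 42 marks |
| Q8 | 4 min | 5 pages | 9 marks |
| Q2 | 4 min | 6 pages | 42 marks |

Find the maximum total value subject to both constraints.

Feasible sets respecting both limits:
- Q6+Q4+Q2: time 14, page count 19, value 130
- Q5+Q6+Q4: time 13, page count 18, value 129
- Q5+Q6+Q2: time 14, page count 13, value 129
- Q3+Q5+Q8+Q2: time 17, page count 20, value 103
Best: 130 marks.

130 marks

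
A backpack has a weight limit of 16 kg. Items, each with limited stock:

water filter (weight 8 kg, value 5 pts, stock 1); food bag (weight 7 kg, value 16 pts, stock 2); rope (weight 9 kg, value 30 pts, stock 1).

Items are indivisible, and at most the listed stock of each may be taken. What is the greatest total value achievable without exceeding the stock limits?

46 pts

Best selections within weight 16 and stock limits:
- 1×food bag + 1×rope: weight 16, value 46
- 2×food bag: weight 14, value 32
- 1×rope: weight 9, value 30
Best: 46 pts.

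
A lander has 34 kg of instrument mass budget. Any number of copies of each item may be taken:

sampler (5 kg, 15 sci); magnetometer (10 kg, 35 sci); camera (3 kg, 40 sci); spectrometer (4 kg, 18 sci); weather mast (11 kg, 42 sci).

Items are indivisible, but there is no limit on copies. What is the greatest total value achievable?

440 sci

Best value-per-unit is camera at 40/3, and filling with it alone uses mass 11×3=33. No mix of the others beats 11×40 = 440.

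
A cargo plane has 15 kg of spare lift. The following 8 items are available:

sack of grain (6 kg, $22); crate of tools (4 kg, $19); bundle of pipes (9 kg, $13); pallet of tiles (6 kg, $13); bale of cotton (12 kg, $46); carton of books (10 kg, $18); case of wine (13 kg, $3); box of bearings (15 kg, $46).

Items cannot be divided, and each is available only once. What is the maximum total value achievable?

Check high-value combinations within 15 kg:
- bale of cotton: weight 12, value 46
- box of bearings: weight 15, value 46
- sack of grain+crate of tools: weight 6+4=10, value 22+19=41
Best: $46.

$46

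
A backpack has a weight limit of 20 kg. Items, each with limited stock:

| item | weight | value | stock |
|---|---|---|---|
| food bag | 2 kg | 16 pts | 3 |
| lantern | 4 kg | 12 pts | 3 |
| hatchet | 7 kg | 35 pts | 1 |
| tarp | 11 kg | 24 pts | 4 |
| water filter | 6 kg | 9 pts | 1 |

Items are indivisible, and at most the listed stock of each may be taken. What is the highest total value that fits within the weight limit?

95 pts

Top feasible selections:
- 3×food bag + 1×lantern + 1×hatchet: weight 17, value 95
- 3×food bag + 1×hatchet + 1×water filter: weight 19, value 92
- 2×food bag + 2×lantern + 1×hatchet: weight 19, value 91
Best: 95 pts.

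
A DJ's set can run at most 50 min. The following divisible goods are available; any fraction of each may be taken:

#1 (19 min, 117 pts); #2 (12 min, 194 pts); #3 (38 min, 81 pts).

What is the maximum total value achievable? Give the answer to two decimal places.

Take in order of value per unit:
- #2 (194/12 per unit): all 12 → value 194, running total 194.00
- #1 (117/19 per unit): all 19 → value 117, running total 311.00
- #3 (81/38 per unit): 19 of 38 → value 19×81/38 = 40.5000, running total 351.50
Total 351.50.

351.50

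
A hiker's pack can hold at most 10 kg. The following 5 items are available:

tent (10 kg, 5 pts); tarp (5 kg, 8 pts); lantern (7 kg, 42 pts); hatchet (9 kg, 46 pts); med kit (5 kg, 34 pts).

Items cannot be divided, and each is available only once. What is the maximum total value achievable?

Check high-value combinations within 10 kg:
- hatchet: weight 9, value 46
- lantern: weight 7, value 42
- tarp+med kit: weight 5+5=10, value 8+34=42
- med kit: weight 5, value 34
- tarp: weight 5, value 8
Best: 46 pts.

46 pts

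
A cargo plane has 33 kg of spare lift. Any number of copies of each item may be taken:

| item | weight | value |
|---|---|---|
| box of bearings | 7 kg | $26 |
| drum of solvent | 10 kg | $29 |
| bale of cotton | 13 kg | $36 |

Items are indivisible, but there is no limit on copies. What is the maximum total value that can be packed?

Best value-per-unit is box of bearings at 26/7; filling with it alone gives 4×26 = 104.
Optimal mix: 3×box of bearings + 1×drum of solvent → weight 31, value 107.

$107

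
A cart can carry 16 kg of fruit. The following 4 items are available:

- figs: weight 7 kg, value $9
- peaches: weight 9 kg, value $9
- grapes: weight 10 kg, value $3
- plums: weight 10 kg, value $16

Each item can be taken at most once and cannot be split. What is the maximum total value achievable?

Check high-value combinations within 16 kg:
- figs+peaches: weight 7+9=16, value 9+9=18
- plums: weight 10, value 16
- figs: weight 7, value 9
- peaches: weight 9, value 9
Best: $18.

$18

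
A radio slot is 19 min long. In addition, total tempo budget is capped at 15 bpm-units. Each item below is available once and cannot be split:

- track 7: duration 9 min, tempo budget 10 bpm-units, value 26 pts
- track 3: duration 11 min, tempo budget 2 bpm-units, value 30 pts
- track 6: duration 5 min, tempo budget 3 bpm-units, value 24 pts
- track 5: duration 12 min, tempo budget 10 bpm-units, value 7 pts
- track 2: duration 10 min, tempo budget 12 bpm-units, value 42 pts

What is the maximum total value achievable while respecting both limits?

Feasible sets respecting both limits:
- track 6+track 2: duration 15, tempo budget 15, value 66
- track 3+track 6: duration 16, tempo budget 5, value 54
- track 7+track 6: duration 14, tempo budget 13, value 50
Best: 66 pts.

66 pts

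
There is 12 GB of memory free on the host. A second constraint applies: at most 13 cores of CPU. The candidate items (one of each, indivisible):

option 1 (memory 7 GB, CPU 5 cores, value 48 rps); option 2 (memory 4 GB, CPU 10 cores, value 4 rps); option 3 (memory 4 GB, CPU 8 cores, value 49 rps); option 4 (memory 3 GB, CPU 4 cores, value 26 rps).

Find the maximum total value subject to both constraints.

Feasible sets respecting both limits:
- option 1+option 3: memory 11, CPU 13, value 97
- option 3+option 4: memory 7, CPU 12, value 75
- option 1+option 4: memory 10, CPU 9, value 74
- option 3: memory 4, CPU 8, value 49
Best: 97 rps.

97 rps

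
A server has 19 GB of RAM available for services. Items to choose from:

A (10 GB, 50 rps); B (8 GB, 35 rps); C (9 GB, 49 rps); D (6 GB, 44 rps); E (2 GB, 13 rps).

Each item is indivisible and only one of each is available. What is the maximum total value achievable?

Check high-value combinations within 19 GB:
- A+D+E: memory 10+6+2=18, value 50+44+13=107
- C+D+E: memory 9+6+2=17, value 49+44+13=106
- A+C: memory 10+9=19, value 50+49=99
- B+C+E: memory 8+9+2=19, value 35+49+13=97
- A+D: memory 10+6=16, value 50+44=94
Best: 107 rps.

107 rps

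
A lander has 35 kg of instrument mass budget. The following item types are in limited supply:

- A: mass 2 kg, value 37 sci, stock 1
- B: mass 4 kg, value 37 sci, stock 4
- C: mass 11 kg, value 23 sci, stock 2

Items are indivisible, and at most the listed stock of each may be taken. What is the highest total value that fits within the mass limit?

208 sci

Top feasible selections:
- 1×A + 4×B + 1×C: mass 29, value 208
- 1×A + 4×B: mass 18, value 185
- 1×A + 3×B + 1×C: mass 25, value 171
- 4×B + 1×C: mass 27, value 171
Best: 208 sci.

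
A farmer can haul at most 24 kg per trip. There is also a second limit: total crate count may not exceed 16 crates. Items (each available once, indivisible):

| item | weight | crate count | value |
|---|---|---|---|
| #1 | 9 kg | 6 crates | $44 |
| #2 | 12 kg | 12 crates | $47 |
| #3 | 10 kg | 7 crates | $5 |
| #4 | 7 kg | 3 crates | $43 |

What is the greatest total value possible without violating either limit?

$90

Feasible sets respecting both limits:
- #2+#4: weight 19, crate count 15, value 90
- #1+#4: weight 16, crate count 9, value 87
- #1+#3: weight 19, crate count 13, value 49
Best: $90.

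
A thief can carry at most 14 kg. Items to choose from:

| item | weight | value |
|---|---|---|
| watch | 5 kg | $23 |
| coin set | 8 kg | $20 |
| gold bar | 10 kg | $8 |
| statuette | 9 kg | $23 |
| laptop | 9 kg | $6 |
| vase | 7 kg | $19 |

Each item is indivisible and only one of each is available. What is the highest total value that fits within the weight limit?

This is a 0/1 knapsack; check combinations near the capacity.
- watch+statuette: weight 5+9=14, value 23+23=46
- watch+coin set: weight 5+8=13, value 23+20=43
- watch+vase: weight 5+7=12, value 23+19=42
- watch+laptop: weight 5+9=14, value 23+6=29
- watch: weight 5, value 23
Best: $46.

$46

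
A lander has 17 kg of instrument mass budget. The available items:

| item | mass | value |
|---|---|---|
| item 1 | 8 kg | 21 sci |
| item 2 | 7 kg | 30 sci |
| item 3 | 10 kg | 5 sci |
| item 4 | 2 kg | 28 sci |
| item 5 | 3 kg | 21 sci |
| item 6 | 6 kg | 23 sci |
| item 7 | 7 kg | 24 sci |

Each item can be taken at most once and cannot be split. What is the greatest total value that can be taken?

Check high-value combinations within 17 kg:
- item 2+item 4+item 7: mass 7+2+7=16, value 30+28+24=82
- item 2+item 4+item 6: mass 7+2+6=15, value 30+28+23=81
- item 2+item 4+item 5: mass 7+2+3=12, value 30+28+21=79
- item 1+item 2+item 4: mass 8+7+2=17, value 21+30+28=79
Best: 82 sci.

82 sci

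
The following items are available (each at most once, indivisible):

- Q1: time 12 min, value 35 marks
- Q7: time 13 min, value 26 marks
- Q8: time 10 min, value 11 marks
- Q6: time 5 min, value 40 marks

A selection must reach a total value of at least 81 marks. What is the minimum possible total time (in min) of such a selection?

27

Subsets with value ≥ 81, sorted by total time:
- Q1+Q8+Q6: time 27, value 86
- Q1+Q7+Q6: time 30, value 101
- Q1+Q7+Q8+Q6: time 40, value 112
Minimum time: 27 min.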